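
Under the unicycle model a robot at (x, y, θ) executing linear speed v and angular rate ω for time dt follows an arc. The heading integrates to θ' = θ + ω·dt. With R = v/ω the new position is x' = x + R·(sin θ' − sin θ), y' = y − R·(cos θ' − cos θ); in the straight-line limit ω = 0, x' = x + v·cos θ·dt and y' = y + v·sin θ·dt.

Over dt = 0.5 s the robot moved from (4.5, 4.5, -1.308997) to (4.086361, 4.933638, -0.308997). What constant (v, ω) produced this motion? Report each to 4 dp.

v = -1.2500, ω = 2.0000

Δθ = -0.308997 − -1.308997 = 1.000000
ω = Δθ/dt = 1.000000/0.5 = 2.0000
R = −Δy/(cos θ' − cos θ) = -0.6250
v = R·ω = -0.6250·2.0000 = -1.2500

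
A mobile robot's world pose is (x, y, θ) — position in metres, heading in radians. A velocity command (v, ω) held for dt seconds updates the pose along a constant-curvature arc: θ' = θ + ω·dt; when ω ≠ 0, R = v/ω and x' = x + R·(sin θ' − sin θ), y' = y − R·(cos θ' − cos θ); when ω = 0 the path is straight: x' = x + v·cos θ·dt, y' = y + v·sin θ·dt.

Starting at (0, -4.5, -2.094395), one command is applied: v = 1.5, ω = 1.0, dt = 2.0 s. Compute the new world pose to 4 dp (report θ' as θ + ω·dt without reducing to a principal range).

θ' = -2.0944 + 1.0·2.0 = -0.0944
R = v/ω = 1.5/1.0 = 1.5000
x' = 0 + 1.5000·(sin -0.0944 − sin -2.0944) = 1.1577
y' = -4.5 − 1.5000·(cos -0.0944 − cos -2.0944) = -6.7433

(1.1577, -6.7433, -0.0944)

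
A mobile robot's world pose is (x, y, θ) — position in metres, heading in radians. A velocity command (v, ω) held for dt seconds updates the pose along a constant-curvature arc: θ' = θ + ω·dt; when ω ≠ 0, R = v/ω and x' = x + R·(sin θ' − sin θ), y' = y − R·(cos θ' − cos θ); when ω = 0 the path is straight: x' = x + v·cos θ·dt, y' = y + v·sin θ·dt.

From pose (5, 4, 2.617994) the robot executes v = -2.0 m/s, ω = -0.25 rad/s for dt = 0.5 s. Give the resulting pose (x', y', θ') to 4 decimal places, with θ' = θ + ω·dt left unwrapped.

(5.8326, 3.4472, 2.4930)

θ' = 2.6180 + -0.25·0.5 = 2.4930
R = v/ω = -2.0/-0.25 = 8.0000
x' = 5 + 8.0000·(sin 2.4930 − sin 2.6180) = 5.8326
y' = 4 − 8.0000·(cos 2.4930 − cos 2.6180) = 3.4472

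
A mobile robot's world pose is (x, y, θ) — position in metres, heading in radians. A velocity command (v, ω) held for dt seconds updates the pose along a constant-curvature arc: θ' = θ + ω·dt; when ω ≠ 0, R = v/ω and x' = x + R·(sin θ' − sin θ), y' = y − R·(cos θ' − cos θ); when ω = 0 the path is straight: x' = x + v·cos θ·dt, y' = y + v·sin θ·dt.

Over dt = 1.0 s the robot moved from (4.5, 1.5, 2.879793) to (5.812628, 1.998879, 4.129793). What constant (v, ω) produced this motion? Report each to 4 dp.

Δθ = 4.129793 − 2.879793 = 1.250000
ω = Δθ/dt = 1.250000/1.0 = 1.2500
R = Δx/(sin θ' − sin θ) = -1.2000
v = R·ω = -1.2000·1.2500 = -1.5000

v = -1.5000, ω = 1.2500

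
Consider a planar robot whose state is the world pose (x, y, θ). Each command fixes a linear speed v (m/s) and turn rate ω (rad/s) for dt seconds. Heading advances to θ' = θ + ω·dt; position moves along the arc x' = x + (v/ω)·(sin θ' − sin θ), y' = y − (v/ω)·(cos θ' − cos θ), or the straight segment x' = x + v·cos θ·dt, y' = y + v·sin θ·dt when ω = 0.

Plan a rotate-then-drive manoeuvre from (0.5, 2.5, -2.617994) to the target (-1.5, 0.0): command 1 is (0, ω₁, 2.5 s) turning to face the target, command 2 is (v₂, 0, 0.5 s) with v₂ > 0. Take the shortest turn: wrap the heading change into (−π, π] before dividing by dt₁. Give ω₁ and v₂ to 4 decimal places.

ω₁ = 0.1490, v₂ = 6.4031

heading to target = atan2(0−2.5, -1.5−0.5) = -2.2455
Δθ = wrap(-2.2455 − -2.6180) = 0.3725; ω₁ = Δθ/dt₁ = 0.1490
distance = √((-1.5−0.5)² + (0−2.5)²) = 3.2016; v₂ = distance/dt₂ = 6.4031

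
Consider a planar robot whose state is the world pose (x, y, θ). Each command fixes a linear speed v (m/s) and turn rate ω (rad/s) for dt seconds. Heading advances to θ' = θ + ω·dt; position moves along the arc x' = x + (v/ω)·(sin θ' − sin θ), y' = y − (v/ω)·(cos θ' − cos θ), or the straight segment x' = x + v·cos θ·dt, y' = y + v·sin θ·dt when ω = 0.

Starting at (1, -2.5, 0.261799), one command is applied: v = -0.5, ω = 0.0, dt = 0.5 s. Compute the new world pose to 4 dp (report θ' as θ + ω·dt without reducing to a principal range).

θ' = 0.2618 + 0.0·0.5 = 0.2618
ω = 0 → straight: x' = 1 + -0.5·cos(0.2618)·0.5 = 0.7585
y' = -2.5 + -0.5·sin(0.2618)·0.5 = -2.5647

(0.7585, -2.5647, 0.2618)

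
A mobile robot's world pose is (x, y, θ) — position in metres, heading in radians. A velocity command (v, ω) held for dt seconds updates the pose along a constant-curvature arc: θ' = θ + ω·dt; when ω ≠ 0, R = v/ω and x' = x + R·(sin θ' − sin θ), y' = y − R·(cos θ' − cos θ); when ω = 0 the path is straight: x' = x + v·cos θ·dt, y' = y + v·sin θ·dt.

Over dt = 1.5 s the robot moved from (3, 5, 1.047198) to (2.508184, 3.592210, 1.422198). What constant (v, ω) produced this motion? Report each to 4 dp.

v = -1.0000, ω = 0.2500

Δθ = 1.422198 − 1.047198 = 0.375000
ω = Δθ/dt = 0.375000/1.5 = 0.2500
R = −Δy/(cos θ' − cos θ) = -4.0000
v = R·ω = -4.0000·0.2500 = -1.0000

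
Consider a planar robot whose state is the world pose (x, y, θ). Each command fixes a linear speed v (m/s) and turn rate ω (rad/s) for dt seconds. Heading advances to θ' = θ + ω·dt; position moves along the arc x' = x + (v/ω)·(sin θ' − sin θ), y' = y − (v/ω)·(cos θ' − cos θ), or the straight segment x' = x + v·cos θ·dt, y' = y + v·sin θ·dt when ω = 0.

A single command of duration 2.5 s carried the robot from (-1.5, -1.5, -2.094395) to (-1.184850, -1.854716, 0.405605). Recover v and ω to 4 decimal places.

Δθ = 0.405605 − -2.094395 = 2.500000
ω = Δθ/dt = 2.500000/2.5 = 1.0000
R = −Δy/(cos θ' − cos θ) = 0.2500
v = R·ω = 0.2500·1.0000 = 0.2500

v = 0.2500, ω = 1.0000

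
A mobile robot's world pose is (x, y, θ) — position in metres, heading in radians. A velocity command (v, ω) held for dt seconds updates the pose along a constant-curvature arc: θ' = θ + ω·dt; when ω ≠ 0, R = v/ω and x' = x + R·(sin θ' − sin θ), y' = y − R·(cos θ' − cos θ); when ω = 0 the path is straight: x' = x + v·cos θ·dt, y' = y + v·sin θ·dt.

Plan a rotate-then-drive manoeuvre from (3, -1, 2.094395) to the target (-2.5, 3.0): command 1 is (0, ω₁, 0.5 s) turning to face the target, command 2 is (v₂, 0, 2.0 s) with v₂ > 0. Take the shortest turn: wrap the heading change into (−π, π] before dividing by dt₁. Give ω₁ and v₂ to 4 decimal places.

heading to target = atan2(3−-1, -2.5−3) = 2.5128
Δθ = wrap(2.5128 − 2.0944) = 0.4184; ω₁ = Δθ/dt₁ = 0.8368
distance = √((-2.5−3)² + (3−-1)²) = 6.8007; v₂ = distance/dt₂ = 3.4004

ω₁ = 0.8368, v₂ = 3.4004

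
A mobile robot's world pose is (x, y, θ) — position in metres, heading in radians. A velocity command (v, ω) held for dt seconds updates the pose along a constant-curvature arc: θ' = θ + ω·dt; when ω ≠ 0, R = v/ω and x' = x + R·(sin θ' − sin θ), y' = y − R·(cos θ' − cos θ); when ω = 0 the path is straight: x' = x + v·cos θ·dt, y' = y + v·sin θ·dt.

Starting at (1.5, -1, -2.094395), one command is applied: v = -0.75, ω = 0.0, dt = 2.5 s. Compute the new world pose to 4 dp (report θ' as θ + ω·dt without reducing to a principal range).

(2.4375, 0.6238, -2.0944)

θ' = -2.0944 + 0.0·2.5 = -2.0944
ω = 0 → straight: x' = 1.5 + -0.75·cos(-2.0944)·2.5 = 2.4375
y' = -1 + -0.75·sin(-2.0944)·2.5 = 0.6238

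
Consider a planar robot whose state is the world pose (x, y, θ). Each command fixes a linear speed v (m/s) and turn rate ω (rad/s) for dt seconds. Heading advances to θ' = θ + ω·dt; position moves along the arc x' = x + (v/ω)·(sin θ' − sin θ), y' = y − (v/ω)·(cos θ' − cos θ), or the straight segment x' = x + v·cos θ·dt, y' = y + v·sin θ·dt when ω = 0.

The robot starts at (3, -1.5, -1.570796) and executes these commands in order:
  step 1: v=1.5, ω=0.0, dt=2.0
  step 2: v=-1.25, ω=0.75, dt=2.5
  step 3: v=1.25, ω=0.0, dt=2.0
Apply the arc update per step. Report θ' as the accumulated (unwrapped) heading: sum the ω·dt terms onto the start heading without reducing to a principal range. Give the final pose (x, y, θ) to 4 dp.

(3.2193, -2.1610, 0.3042)

step 1: θ'=-1.5708 (straight) → pose (3.0000, -4.5000, -1.5708)
step 2: θ'=0.3042 (R=-1.6667) → pose (0.8341, -2.9099, 0.3042)
step 3: θ'=0.3042 (straight) → pose (3.2193, -2.1610, 0.3042)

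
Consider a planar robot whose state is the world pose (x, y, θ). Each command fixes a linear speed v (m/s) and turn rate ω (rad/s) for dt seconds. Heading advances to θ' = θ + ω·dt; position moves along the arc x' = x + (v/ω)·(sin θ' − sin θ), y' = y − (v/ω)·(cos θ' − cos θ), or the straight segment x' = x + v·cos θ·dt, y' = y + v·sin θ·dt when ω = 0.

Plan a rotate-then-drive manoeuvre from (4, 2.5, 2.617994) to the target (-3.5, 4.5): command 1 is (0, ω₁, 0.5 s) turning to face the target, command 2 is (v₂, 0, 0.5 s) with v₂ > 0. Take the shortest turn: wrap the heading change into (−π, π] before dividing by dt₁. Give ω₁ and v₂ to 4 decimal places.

ω₁ = 0.5260, v₂ = 15.5242

heading to target = atan2(4.5−2.5, -3.5−4) = 2.8810
Δθ = wrap(2.8810 − 2.6180) = 0.2630; ω₁ = Δθ/dt₁ = 0.5260
distance = √((-3.5−4)² + (4.5−2.5)²) = 7.7621; v₂ = distance/dt₂ = 15.5242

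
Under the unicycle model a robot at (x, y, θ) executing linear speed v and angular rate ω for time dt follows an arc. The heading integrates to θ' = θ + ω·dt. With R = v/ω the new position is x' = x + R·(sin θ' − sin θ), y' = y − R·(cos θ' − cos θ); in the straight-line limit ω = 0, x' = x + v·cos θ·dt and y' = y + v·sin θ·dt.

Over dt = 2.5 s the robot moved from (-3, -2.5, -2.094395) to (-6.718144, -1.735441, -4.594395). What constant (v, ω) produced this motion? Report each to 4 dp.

v = 2.0000, ω = -1.0000

Δθ = -4.594395 − -2.094395 = -2.500000
ω = Δθ/dt = -2.500000/2.5 = -1.0000
R = Δx/(sin θ' − sin θ) = -2.0000
v = R·ω = -2.0000·-1.0000 = 2.0000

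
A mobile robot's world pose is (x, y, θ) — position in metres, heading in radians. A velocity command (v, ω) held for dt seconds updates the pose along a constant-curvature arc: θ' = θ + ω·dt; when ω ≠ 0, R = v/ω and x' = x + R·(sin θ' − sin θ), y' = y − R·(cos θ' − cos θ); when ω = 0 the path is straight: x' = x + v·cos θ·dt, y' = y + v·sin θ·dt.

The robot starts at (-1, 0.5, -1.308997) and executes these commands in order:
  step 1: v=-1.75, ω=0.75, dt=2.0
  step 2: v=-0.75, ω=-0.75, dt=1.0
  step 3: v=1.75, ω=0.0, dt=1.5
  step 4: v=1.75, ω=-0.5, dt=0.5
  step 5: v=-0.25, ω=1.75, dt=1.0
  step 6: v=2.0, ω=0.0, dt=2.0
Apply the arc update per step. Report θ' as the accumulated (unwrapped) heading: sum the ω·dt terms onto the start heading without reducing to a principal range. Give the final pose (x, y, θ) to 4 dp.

step 1: θ'=0.1910 (R=-2.3333) → pose (-3.6968, 2.1870, 0.1910)
step 2: θ'=-0.5590 (R=1.0000) → pose (-4.4170, 2.3210, -0.5590)
step 3: θ'=-0.5590 (straight) → pose (-2.1915, 0.9289, -0.5590)
step 4: θ'=-0.8090 (R=-3.5000) → pose (-1.5151, 0.3774, -0.8090)
step 5: θ'=0.9410 (R=-0.1429) → pose (-1.7339, 0.3629, 0.9410)
step 6: θ'=0.9410 (straight) → pose (0.6220, 3.5955, 0.9410)

(0.6220, 3.5955, 0.9410)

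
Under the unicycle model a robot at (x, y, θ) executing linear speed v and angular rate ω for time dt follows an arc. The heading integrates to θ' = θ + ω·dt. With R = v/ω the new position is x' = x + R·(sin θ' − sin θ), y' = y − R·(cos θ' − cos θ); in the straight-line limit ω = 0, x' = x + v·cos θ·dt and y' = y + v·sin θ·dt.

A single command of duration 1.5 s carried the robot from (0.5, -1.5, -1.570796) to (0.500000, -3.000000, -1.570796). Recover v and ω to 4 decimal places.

Δθ = -1.570796 − -1.570796 = 0.000000
ω = Δθ/dt = 0.000000/1.5 = 0.0000
ω = 0 → v = (Δx·cos θ + Δy·sin θ)/dt = 1.0000

v = 1.0000, ω = 0.0000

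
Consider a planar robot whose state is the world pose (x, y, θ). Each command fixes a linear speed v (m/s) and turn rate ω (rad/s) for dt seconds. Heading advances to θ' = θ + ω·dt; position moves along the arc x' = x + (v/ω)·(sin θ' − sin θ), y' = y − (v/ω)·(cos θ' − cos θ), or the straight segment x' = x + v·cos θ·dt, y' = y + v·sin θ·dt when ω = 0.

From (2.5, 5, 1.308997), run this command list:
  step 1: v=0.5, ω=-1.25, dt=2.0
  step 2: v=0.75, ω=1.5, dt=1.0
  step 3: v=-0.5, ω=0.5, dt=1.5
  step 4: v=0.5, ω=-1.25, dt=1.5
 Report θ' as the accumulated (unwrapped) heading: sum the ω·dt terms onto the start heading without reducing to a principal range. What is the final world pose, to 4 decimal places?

step 1: θ'=-1.1910 (R=-0.4000) → pose (3.2579, 5.0448, -1.1910)
step 2: θ'=0.3090 (R=0.5000) → pose (3.8743, 4.7538, 0.3090)
step 3: θ'=1.0590 (R=-1.0000) → pose (3.3065, 4.2909, 1.0590)
step 4: θ'=-0.8160 (R=-0.4000) → pose (3.9466, 4.3691, -0.8160)

(3.9466, 4.3691, -0.8160)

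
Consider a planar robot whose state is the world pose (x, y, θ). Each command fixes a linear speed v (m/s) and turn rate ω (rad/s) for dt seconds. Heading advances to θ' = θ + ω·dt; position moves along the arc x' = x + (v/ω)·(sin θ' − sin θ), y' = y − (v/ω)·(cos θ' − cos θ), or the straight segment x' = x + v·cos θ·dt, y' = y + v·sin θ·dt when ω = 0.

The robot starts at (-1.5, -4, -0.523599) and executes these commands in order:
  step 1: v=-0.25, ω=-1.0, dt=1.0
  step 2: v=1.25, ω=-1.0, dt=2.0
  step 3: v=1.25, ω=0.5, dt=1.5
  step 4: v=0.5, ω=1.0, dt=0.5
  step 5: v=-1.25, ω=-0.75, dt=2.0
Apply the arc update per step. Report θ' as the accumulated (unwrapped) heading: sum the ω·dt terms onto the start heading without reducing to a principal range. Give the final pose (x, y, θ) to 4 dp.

step 1: θ'=-1.5236 (R=0.2500) → pose (-1.6247, -3.7953, -1.5236)
step 2: θ'=-3.5236 (R=-1.2500) → pose (-3.3393, -5.0142, -3.5236)
step 3: θ'=-2.7736 (R=2.5000) → pose (-5.1706, -5.0013, -2.7736)
step 4: θ'=-2.2736 (R=0.5000) → pose (-5.3723, -5.1447, -2.2736)
step 5: θ'=-3.7736 (R=1.6667) → pose (-3.1159, -4.8772, -3.7736)

(-3.1159, -4.8772, -3.7736)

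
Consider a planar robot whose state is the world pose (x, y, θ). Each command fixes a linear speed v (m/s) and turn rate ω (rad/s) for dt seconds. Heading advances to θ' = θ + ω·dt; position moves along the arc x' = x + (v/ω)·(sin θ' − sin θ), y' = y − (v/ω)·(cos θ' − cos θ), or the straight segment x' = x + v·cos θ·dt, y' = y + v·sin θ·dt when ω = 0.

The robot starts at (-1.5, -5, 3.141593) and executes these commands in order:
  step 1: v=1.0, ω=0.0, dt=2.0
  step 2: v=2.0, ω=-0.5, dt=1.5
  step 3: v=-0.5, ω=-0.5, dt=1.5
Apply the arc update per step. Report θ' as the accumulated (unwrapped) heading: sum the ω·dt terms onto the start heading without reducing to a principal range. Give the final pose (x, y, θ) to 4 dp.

step 1: θ'=3.1416 (straight) → pose (-3.5000, -5.0000, 3.1416)
step 2: θ'=2.3916 (R=-4.0000) → pose (-6.2266, -3.9268, 2.3916)
step 3: θ'=1.6416 (R=1.0000) → pose (-5.9107, -4.5877, 1.6416)

(-5.9107, -4.5877, 1.6416)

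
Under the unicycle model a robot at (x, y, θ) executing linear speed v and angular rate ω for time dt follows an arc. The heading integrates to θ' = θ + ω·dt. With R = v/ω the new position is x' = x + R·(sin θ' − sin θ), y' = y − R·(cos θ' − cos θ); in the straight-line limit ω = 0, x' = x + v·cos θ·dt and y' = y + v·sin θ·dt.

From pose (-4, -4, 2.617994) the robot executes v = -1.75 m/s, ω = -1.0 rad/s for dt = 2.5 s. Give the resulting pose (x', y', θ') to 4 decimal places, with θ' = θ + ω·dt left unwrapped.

θ' = 2.6180 + -1.0·2.5 = 0.1180
R = v/ω = -1.75/-1.0 = 1.7500
x' = -4 + 1.7500·(sin 0.1180 − sin 2.6180) = -4.6690
y' = -4 − 1.7500·(cos 0.1180 − cos 2.6180) = -7.2534

(-4.6690, -7.2534, 0.1180)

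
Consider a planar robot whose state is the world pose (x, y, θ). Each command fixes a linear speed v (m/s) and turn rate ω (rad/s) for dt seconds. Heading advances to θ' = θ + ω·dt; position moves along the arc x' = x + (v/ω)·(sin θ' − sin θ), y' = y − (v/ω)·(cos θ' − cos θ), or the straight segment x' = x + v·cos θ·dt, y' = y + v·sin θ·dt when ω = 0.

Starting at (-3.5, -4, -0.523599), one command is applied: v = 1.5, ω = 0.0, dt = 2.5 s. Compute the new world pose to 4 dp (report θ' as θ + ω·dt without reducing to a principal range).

(-0.2524, -5.8750, -0.5236)

θ' = -0.5236 + 0.0·2.5 = -0.5236
ω = 0 → straight: x' = -3.5 + 1.5·cos(-0.5236)·2.5 = -0.2524
y' = -4 + 1.5·sin(-0.5236)·2.5 = -5.8750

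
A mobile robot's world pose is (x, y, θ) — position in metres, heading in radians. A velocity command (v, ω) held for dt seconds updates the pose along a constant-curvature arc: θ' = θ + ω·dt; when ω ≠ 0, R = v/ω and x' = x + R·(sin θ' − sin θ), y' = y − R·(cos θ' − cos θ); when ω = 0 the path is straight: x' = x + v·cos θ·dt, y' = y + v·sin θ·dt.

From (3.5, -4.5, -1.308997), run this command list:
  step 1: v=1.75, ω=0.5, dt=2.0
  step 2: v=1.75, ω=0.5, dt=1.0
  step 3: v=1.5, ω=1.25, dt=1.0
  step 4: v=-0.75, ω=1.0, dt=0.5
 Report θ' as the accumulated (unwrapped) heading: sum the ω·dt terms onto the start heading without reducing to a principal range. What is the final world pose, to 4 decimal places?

(8.5518, -6.3760, 1.9410)

step 1: θ'=-0.3090 (R=3.5000) → pose (5.8164, -6.9284, -0.3090)
step 2: θ'=0.1910 (R=3.5000) → pose (7.5452, -7.0305, 0.1910)
step 3: θ'=1.4410 (R=1.2000) → pose (8.5073, -6.0076, 1.4410)
step 4: θ'=1.9410 (R=-0.7500) → pose (8.5518, -6.3760, 1.9410)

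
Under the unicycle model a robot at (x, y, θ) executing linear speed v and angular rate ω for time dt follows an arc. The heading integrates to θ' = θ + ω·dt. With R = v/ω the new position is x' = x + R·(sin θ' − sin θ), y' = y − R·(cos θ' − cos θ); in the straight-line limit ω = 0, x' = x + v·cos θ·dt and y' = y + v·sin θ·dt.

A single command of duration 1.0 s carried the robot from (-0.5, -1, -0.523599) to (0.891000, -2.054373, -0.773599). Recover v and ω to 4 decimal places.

Δθ = -0.773599 − -0.523599 = -0.250000
ω = Δθ/dt = -0.250000/1.0 = -0.2500
R = Δx/(sin θ' − sin θ) = -7.0000
v = R·ω = -7.0000·-0.2500 = 1.7500

v = 1.7500, ω = -0.2500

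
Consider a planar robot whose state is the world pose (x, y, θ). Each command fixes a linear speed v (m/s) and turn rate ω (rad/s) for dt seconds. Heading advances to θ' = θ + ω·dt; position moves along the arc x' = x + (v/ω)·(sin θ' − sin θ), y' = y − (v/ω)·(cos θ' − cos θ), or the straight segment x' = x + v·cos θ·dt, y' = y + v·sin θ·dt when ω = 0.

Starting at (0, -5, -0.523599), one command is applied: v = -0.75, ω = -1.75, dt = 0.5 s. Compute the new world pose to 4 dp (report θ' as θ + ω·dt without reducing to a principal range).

θ' = -0.5236 + -1.75·0.5 = -1.3986
R = v/ω = -0.75/-1.75 = 0.4286
x' = 0 + 0.4286·(sin -1.3986 − sin -0.5236) = -0.2079
y' = -5 − 0.4286·(cos -1.3986 − cos -0.5236) = -4.7023

(-0.2079, -4.7023, -1.3986)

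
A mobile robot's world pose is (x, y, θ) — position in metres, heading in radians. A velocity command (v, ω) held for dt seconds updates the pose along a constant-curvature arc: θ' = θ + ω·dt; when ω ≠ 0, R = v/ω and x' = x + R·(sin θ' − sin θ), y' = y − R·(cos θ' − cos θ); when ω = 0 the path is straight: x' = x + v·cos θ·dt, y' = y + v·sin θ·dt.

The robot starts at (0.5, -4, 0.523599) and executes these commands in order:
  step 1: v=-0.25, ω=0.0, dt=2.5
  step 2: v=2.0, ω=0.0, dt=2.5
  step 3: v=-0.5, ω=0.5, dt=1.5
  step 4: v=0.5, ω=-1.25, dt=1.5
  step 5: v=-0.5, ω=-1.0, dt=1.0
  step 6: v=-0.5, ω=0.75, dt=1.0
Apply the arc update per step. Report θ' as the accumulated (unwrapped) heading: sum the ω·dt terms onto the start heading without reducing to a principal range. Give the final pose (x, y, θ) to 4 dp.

(4.0597, -1.2857, -0.8514)

step 1: θ'=0.5236 (straight) → pose (-0.0413, -4.3125, 0.5236)
step 2: θ'=0.5236 (straight) → pose (4.2889, -1.8125, 0.5236)
step 3: θ'=1.2736 (R=-1.0000) → pose (3.8327, -2.3857, 1.2736)
step 4: θ'=-0.6014 (R=-0.4000) → pose (4.4415, -2.1730, -0.6014)
step 5: θ'=-1.6014 (R=0.5000) → pose (4.2246, -1.7454, -1.6014)
step 6: θ'=-0.8514 (R=-0.6667) → pose (4.0597, -1.2857, -0.8514)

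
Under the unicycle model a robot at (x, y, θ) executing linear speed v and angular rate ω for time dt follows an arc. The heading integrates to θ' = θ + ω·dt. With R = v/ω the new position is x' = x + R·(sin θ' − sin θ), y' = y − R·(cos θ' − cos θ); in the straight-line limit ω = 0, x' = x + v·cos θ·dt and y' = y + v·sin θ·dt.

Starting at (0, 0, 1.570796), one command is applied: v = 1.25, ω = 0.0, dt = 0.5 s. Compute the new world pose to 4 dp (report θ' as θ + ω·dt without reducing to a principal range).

θ' = 1.5708 + 0.0·0.5 = 1.5708
ω = 0 → straight: x' = 0 + 1.25·cos(1.5708)·0.5 = 0.0000
y' = 0 + 1.25·sin(1.5708)·0.5 = 0.6250

(0.0000, 0.6250, 1.5708)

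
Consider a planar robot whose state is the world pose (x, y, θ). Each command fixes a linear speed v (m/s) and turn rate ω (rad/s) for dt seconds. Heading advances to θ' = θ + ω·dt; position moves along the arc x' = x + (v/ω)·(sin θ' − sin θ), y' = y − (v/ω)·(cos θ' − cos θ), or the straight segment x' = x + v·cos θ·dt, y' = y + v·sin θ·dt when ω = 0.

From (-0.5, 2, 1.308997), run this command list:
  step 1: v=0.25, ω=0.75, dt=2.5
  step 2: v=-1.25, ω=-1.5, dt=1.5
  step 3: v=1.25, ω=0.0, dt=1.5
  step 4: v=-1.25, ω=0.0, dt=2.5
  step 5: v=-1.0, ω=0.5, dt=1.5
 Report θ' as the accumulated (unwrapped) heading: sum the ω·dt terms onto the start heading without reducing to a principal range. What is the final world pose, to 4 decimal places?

(-1.2533, -1.3290, 1.6840)

step 1: θ'=3.1840 (R=0.3333) → pose (-0.8361, 2.4193, 3.1840)
step 2: θ'=0.9340 (R=0.8333) → pose (-0.1308, 1.0912, 0.9340)
step 3: θ'=0.9340 (straight) → pose (0.9841, 2.5987, 0.9340)
step 4: θ'=0.9340 (straight) → pose (-0.8741, 0.0862, 0.9340)
step 5: θ'=1.6840 (R=-2.0000) → pose (-1.2533, -1.3290, 1.6840)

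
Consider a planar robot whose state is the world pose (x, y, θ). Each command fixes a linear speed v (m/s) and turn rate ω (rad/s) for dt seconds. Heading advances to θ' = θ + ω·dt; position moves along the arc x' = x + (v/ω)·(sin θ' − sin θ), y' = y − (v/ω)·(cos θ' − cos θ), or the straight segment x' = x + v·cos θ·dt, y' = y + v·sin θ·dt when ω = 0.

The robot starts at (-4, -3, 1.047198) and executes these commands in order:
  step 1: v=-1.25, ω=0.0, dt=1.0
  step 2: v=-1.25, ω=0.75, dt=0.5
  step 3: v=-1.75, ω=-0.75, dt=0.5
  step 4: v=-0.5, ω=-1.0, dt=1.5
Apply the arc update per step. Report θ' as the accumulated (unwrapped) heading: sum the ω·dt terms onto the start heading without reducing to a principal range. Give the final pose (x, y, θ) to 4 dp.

step 1: θ'=1.0472 (straight) → pose (-4.6250, -4.0825, 1.0472)
step 2: θ'=1.4222 (R=-1.6667) → pose (-4.8299, -4.6691, 1.4222)
step 3: θ'=1.0472 (R=2.3333) → pose (-5.1168, -5.4903, 1.0472)
step 4: θ'=-0.4528 (R=0.5000) → pose (-5.7686, -5.6899, -0.4528)

(-5.7686, -5.6899, -0.4528)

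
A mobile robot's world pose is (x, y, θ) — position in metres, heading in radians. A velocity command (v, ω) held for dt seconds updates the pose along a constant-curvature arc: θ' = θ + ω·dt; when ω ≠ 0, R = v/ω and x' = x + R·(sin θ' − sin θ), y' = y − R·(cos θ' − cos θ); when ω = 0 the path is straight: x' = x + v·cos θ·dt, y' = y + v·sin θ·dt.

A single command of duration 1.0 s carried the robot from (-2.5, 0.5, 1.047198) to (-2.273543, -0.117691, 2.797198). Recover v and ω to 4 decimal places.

v = -0.7500, ω = 1.7500

Δθ = 2.797198 − 1.047198 = 1.750000
ω = Δθ/dt = 1.750000/1.0 = 1.7500
R = −Δy/(cos θ' − cos θ) = -0.4286
v = R·ω = -0.4286·1.7500 = -0.7500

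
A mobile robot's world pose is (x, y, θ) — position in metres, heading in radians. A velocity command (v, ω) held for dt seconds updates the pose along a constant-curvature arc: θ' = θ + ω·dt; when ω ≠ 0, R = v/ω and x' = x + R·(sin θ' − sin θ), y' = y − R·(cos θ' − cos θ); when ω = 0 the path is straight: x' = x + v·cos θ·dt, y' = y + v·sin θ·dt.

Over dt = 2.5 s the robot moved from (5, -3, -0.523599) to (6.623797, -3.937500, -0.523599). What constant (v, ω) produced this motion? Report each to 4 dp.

v = 0.7500, ω = 0.0000

Δθ = -0.523599 − -0.523599 = 0.000000
ω = Δθ/dt = 0.000000/2.5 = 0.0000
ω = 0 → v = (Δx·cos θ + Δy·sin θ)/dt = 0.7500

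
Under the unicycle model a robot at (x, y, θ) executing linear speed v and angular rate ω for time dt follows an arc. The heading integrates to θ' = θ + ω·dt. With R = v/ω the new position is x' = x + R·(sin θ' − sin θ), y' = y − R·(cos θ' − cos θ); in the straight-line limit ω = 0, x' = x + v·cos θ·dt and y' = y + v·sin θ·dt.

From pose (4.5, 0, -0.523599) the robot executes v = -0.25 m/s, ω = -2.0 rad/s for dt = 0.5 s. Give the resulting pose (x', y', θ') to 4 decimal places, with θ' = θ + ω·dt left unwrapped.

θ' = -0.5236 + -2.0·0.5 = -1.5236
R = v/ω = -0.25/-2.0 = 0.1250
x' = 4.5 + 0.1250·(sin -1.5236 − sin -0.5236) = 4.4376
y' = 0 − 0.1250·(cos -1.5236 − cos -0.5236) = 0.1024

(4.4376, 0.1024, -1.5236)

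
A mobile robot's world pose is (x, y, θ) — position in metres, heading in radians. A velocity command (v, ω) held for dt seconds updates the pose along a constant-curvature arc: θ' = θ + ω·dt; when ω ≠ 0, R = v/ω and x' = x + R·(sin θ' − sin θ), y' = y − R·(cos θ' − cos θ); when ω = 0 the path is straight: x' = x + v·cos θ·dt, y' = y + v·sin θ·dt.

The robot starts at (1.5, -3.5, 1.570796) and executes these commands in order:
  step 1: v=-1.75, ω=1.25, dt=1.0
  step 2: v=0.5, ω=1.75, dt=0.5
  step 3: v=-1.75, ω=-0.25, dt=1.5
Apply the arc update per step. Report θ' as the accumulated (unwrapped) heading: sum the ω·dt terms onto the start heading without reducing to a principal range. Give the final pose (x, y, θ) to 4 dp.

(4.6542, -3.9211, 3.3208)

step 1: θ'=2.8208 (R=-1.4000) → pose (2.4585, -4.8286, 2.8208)
step 2: θ'=3.6958 (R=0.2857) → pose (2.2181, -4.8568, 3.6958)
step 3: θ'=3.3208 (R=7.0000) → pose (4.6542, -3.9211, 3.3208)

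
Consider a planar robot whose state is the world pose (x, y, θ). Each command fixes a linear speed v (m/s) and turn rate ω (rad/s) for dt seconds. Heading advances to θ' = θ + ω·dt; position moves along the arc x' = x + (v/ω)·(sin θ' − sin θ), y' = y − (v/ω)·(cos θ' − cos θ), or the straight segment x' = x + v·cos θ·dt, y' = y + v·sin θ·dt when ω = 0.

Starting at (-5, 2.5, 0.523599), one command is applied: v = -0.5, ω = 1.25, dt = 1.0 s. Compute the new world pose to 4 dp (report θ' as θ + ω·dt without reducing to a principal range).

(-5.1918, 2.0730, 1.7736)

θ' = 0.5236 + 1.25·1.0 = 1.7736
R = v/ω = -0.5/1.25 = -0.4000
x' = -5 + -0.4000·(sin 1.7736 − sin 0.5236) = -5.1918
y' = 2.5 − -0.4000·(cos 1.7736 − cos 0.5236) = 2.0730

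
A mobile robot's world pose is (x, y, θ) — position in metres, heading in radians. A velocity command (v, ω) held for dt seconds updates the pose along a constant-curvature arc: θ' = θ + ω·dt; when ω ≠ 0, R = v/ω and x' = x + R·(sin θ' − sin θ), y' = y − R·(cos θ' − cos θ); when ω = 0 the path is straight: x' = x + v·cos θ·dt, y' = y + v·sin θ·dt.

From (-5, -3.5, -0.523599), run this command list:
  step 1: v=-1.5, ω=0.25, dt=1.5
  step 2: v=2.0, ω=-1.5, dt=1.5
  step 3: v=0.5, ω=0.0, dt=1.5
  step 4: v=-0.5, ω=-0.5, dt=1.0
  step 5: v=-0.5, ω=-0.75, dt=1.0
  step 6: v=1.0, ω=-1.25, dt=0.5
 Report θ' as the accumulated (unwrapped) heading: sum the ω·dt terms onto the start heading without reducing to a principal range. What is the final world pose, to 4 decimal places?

(-6.3752, -5.0408, -4.2736)

step 1: θ'=-0.1486 (R=-6.0000) → pose (-7.1117, -2.7623, -0.1486)
step 2: θ'=-2.3986 (R=-1.3333) → pose (-6.4071, -5.0628, -2.3986)
step 3: θ'=-2.3986 (straight) → pose (-6.9594, -5.5702, -2.3986)
step 4: θ'=-2.8986 (R=1.0000) → pose (-6.5235, -5.3360, -2.8986)
step 5: θ'=-3.6486 (R=0.6667) → pose (-6.0394, -5.4003, -3.6486)
step 6: θ'=-4.2736 (R=-0.8000) → pose (-6.3752, -5.0408, -4.2736)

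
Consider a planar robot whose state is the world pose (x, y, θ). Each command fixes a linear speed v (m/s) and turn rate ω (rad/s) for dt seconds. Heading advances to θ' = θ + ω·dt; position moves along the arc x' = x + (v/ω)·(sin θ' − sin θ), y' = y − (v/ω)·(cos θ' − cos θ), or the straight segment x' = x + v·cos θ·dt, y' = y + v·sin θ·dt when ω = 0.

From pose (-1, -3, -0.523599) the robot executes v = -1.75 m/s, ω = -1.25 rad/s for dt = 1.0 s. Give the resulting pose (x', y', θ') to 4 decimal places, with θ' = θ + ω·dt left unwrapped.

(-1.6713, -1.5056, -1.7736)

θ' = -0.5236 + -1.25·1.0 = -1.7736
R = v/ω = -1.75/-1.25 = 1.4000
x' = -1 + 1.4000·(sin -1.7736 − sin -0.5236) = -1.6713
y' = -3 − 1.4000·(cos -1.7736 − cos -0.5236) = -1.5056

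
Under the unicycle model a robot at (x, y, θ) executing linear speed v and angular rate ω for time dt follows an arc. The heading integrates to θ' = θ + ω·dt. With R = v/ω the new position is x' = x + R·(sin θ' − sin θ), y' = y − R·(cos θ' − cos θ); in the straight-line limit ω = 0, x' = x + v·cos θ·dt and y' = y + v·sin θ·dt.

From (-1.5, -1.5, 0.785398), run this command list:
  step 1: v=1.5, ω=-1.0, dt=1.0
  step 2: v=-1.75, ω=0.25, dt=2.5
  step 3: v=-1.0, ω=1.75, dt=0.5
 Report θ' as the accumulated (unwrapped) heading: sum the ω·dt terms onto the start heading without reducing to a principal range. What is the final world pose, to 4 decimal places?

(-4.7238, -1.8789, 1.2854)

step 1: θ'=-0.2146 (R=-1.5000) → pose (-0.1199, -1.0951, -0.2146)
step 2: θ'=0.4104 (R=-7.0000) → pose (-4.4034, -1.5158, 0.4104)
step 3: θ'=1.2854 (R=-0.5714) → pose (-4.7238, -1.8789, 1.2854)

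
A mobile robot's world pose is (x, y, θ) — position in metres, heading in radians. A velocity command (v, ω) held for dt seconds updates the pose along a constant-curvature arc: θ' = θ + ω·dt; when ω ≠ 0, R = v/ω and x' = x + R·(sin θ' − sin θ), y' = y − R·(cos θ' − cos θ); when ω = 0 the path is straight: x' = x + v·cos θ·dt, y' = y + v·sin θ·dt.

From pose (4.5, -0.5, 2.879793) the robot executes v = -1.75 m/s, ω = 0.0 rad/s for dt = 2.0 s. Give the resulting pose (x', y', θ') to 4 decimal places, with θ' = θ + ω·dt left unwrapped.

(7.8807, -1.4059, 2.8798)

θ' = 2.8798 + 0.0·2.0 = 2.8798
ω = 0 → straight: x' = 4.5 + -1.75·cos(2.8798)·2.0 = 7.8807
y' = -0.5 + -1.75·sin(2.8798)·2.0 = -1.4059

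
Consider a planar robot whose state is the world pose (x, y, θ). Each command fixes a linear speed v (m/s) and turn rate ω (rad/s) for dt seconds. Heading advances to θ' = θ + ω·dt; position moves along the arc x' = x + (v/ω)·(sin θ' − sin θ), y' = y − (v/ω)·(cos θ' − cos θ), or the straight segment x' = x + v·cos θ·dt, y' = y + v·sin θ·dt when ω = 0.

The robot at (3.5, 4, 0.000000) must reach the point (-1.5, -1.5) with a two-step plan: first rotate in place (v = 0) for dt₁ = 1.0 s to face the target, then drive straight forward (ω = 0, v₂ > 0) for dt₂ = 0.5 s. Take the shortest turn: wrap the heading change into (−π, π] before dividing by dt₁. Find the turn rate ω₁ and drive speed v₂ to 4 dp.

heading to target = atan2(-1.5−4, -1.5−3.5) = -2.3086
Δθ = wrap(-2.3086 − 0.0000) = -2.3086; ω₁ = Δθ/dt₁ = -2.3086
distance = √((-1.5−3.5)² + (-1.5−4)²) = 7.4330; v₂ = distance/dt₂ = 14.8661

ω₁ = -2.3086, v₂ = 14.8661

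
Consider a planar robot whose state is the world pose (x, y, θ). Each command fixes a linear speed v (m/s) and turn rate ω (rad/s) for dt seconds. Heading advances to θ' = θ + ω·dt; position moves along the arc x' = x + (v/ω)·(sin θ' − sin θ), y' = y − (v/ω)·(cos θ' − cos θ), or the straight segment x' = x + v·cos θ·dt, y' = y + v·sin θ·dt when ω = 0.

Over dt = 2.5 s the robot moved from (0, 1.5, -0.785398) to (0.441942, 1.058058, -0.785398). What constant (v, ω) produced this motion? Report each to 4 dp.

v = 0.2500, ω = 0.0000

Δθ = -0.785398 − -0.785398 = 0.000000
ω = Δθ/dt = 0.000000/2.5 = 0.0000
ω = 0 → v = (Δx·cos θ + Δy·sin θ)/dt = 0.2500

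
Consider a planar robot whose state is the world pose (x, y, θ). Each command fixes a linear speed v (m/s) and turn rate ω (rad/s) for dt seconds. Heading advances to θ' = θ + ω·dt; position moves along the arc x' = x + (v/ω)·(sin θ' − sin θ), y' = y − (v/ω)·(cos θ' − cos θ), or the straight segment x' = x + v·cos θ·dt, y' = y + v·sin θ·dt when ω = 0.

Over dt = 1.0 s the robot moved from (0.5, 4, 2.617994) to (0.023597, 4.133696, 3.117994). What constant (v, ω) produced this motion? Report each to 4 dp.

Δθ = 3.117994 − 2.617994 = 0.500000
ω = Δθ/dt = 0.500000/1.0 = 0.5000
R = Δx/(sin θ' − sin θ) = 1.0000
v = R·ω = 1.0000·0.5000 = 0.5000

v = 0.5000, ω = 0.5000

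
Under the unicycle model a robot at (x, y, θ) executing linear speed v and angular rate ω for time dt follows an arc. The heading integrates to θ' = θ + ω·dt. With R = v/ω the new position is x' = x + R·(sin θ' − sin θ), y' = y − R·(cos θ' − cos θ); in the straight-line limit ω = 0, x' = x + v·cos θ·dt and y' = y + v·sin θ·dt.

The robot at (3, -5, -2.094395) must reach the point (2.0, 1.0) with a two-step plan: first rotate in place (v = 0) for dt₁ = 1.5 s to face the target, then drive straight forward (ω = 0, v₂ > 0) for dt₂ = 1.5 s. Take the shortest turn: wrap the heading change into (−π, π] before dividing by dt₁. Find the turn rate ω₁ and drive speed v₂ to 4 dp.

ω₁ = -1.6352, v₂ = 4.0552

heading to target = atan2(1−-5, 2−3) = 1.7359
Δθ = wrap(1.7359 − -2.0944) = -2.4528; ω₁ = Δθ/dt₁ = -1.6352
distance = √((2−3)² + (1−-5)²) = 6.0828; v₂ = distance/dt₂ = 4.0552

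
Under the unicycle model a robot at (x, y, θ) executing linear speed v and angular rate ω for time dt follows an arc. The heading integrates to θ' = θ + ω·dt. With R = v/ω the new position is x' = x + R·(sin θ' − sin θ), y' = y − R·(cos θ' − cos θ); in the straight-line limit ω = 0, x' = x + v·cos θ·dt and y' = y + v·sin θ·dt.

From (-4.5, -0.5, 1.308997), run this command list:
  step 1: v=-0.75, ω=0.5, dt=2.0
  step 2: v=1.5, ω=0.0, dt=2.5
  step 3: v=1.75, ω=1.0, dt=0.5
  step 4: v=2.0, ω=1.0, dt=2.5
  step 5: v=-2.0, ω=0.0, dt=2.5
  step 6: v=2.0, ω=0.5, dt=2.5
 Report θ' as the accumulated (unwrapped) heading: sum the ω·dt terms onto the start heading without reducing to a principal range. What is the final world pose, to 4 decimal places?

(-8.1257, 0.8733, 6.5590)

step 1: θ'=2.3090 (R=-1.5000) → pose (-4.1606, -1.8977, 2.3090)
step 2: θ'=2.3090 (straight) → pose (-6.6842, 0.8761, 2.3090)
step 3: θ'=2.8090 (R=1.7500) → pose (-7.4073, 1.3526, 2.8090)
step 4: θ'=5.3090 (R=2.0000) → pose (-9.7148, -1.6615, 5.3090)
step 5: θ'=5.3090 (straight) → pose (-12.5240, 2.4747, 5.3090)
step 6: θ'=6.5590 (R=4.0000) → pose (-8.1257, 0.8733, 6.5590)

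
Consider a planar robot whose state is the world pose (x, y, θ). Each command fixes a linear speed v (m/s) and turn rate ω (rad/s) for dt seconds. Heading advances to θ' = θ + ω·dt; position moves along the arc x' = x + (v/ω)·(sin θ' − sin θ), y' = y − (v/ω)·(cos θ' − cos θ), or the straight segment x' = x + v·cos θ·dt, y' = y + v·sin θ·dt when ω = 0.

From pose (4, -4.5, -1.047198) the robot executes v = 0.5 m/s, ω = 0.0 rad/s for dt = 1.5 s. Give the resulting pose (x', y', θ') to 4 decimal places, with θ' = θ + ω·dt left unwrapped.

θ' = -1.0472 + 0.0·1.5 = -1.0472
ω = 0 → straight: x' = 4 + 0.5·cos(-1.0472)·1.5 = 4.3750
y' = -4.5 + 0.5·sin(-1.0472)·1.5 = -5.1495

(4.3750, -5.1495, -1.0472)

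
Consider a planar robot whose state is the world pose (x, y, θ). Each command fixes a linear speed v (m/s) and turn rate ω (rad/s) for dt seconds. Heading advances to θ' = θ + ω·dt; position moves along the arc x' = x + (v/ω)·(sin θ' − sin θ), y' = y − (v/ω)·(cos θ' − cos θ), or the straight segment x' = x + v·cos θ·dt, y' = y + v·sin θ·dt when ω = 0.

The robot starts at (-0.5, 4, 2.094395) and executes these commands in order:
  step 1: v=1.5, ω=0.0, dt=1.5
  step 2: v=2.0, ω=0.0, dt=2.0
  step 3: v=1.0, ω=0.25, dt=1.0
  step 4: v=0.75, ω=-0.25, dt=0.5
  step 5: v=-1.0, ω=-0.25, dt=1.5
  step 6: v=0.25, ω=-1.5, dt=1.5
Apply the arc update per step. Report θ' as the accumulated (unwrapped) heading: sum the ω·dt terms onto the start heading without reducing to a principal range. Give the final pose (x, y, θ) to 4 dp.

(-3.5824, 9.3541, -0.4056)

step 1: θ'=2.0944 (straight) → pose (-1.6250, 5.9486, 2.0944)
step 2: θ'=2.0944 (straight) → pose (-3.6250, 9.4127, 2.0944)
step 3: θ'=2.3444 (R=4.0000) → pose (-4.2275, 10.2075, 2.3444)
step 4: θ'=2.2194 (R=-3.0000) → pose (-4.4721, 10.4914, 2.2194)
step 5: θ'=1.8444 (R=4.0000) → pose (-3.8086, 9.1560, 1.8444)
step 6: θ'=-0.4056 (R=-0.1667) → pose (-3.5824, 9.3541, -0.4056)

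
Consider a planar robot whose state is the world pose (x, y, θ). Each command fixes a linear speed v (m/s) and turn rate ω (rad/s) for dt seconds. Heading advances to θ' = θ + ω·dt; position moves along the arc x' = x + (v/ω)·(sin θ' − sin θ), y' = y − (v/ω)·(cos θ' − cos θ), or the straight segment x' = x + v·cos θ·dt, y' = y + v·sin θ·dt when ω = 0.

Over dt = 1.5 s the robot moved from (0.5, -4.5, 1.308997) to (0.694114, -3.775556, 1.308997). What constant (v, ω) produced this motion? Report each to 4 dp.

Δθ = 1.308997 − 1.308997 = 0.000000
ω = Δθ/dt = 0.000000/1.5 = 0.0000
ω = 0 → v = (Δx·cos θ + Δy·sin θ)/dt = 0.5000

v = 0.5000, ω = 0.0000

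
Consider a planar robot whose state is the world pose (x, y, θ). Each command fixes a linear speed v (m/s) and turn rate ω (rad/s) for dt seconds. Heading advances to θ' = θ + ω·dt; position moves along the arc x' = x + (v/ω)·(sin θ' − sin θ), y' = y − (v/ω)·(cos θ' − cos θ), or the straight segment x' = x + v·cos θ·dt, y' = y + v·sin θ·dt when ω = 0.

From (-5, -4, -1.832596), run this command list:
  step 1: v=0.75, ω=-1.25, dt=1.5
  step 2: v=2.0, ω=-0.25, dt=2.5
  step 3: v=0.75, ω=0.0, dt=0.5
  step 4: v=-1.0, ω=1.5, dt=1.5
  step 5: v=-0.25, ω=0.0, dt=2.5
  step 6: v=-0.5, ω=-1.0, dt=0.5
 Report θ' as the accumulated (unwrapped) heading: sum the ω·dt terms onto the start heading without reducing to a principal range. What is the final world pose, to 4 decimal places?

(-7.5029, 0.4283, -2.5826)

step 1: θ'=-3.7076 (R=-0.6000) → pose (-5.9013, -4.3511, -3.7076)
step 2: θ'=-4.3326 (R=-8.0000) → pose (-9.0411, -0.5646, -4.3326)
step 3: θ'=-4.3326 (straight) → pose (-9.1802, -0.2163, -4.3326)
step 4: θ'=-2.0826 (R=-0.6667) → pose (-7.9798, -0.2956, -2.0826)
step 5: θ'=-2.0826 (straight) → pose (-7.6737, 0.2493, -2.0826)
step 6: θ'=-2.5826 (R=0.5000) → pose (-7.5029, 0.4283, -2.5826)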